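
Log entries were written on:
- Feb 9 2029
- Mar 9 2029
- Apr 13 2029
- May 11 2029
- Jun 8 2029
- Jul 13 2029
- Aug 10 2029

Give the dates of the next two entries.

Sep 14 2029, Oct 12 2029

Gaps: 28, 35, 28, 28, 35, 28 days — a mix of 28 and 35. Every date is a Friday.
Each is the 2nd Friday of its month.
September 2029 — 2nd Friday is Sep 14 2029.
2nd Friday of October 2029: Oct 12 2029.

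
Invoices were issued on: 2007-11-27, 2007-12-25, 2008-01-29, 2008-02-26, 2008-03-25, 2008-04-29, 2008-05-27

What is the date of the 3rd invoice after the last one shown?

2008-08-26

Every date is a Tuesday; gaps 28, 35, 28, 28, 35, 28 days.
Each is the last Tuesday of its month (at least one falls on the 29th or later, ruling out '4th Tuesday').
June 2008 ends with Tuesday 2008-06-24.
Last Tuesday of July 2008: 2008-07-29.
Last Tuesday of August 2008: 2008-08-26.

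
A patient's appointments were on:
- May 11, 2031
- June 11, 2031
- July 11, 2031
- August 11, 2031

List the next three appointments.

The day-of-month is always 11 (31, 30, 31 days between events).
So this recurs on the 11th of each month.
Next: September 2031 → September 11, 2031.
October 2031: October 11, 2031.
November 2031: November 11, 2031.

September 11, 2031; October 11, 2031; November 11, 2031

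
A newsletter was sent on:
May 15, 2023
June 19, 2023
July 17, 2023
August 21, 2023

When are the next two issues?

All dates are Mondays, 35, 28, 35 days apart.
Specifically, the 3rd Monday of each month.
September 2023 — 3rd Monday is September 18, 2023.
October 2023 — 3rd Monday is October 16, 2023.

September 18, 2023; October 16, 2023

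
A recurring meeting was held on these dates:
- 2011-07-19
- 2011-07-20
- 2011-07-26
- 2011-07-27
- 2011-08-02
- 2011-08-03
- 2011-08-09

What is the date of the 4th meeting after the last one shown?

Gaps: 1, 6, 1, 6, 1, 6 days — not constant, but cyclic with period 2.
The events fall on every Tuesday and Wednesday.
The following Wednesday is 2011-08-10.
The following Tuesday is 2011-08-16.
The following Wednesday is 2011-08-17.
The following Tuesday is 2011-08-23.

2011-08-23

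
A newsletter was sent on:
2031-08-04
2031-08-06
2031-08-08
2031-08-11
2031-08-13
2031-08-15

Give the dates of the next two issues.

The gap pattern 2, 2, 3, 2, 2 repeats every 3 events.
These are the Mondays, Wednesdays and Fridays of each week.
Next Monday: 2031-08-18.
Next Wednesday: 2031-08-20.

2031-08-18, 2031-08-20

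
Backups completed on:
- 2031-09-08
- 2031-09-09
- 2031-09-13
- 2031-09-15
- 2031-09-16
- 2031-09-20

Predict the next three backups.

2031-09-22, 2031-09-23, 2031-09-27

The gap pattern 1, 4, 2, 1, 4 repeats every 3 events.
These are the Mondays, Tuesdays and Saturdays of each week.
The following Monday is 2031-09-22.
Next Tuesday: 2031-09-23.
Next Saturday: 2031-09-27.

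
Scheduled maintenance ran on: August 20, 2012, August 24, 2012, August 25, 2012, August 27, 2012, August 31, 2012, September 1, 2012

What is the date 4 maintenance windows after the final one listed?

September 10, 2012

Every event lands on a Monday or Friday or Saturday (gaps cycle 4, 1, 2, 4, 1).
So the schedule is: every Monday, Friday and Saturday.
The following Monday is September 3, 2012.
Next Friday: September 7, 2012.
Next Saturday: September 8, 2012.
The following Monday is September 10, 2012.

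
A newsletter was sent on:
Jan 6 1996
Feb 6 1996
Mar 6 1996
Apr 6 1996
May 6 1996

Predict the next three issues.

Gaps: 31, 29, 31, 30 days — not constant. Every event is on the 6th of the month.
Pattern: the 6th of each month.
June 1996: Jun 6 1996.
Next: July 1996 → Jul 6 1996.
August 1996: Aug 6 1996.

Jun 6 1996, Jul 6 1996, Aug 6 1996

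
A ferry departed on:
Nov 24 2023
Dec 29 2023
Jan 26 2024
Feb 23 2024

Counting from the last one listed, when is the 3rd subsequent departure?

Every date is a Friday; gaps 35, 28, 28 days.
Each is the last Friday of its month (at least one falls on the 29th or later, ruling out '4th Friday').
March 2024 ends with Friday Mar 29 2024.
Last Friday of April 2024: Apr 26 2024.
Last Friday of May 2024: May 31 2024.

May 31 2024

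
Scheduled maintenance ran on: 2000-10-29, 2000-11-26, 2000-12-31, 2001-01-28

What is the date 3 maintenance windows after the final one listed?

All Sundays; the gaps (28, 35, 28) vary with month length.
This is the last Sunday of each month.
Last Sunday of February 2001: 2001-02-25.
Last Sunday of March 2001: 2001-03-25.
Last Sunday of April 2001: 2001-04-29.

2001-04-29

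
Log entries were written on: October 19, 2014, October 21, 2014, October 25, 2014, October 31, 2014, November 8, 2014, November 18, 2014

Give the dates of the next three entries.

The spacing grows by 2 each time: 2, 4, 6, 8, 10 days.
Next gap: 12 days. November 18, 2014 + 12 days = November 30, 2014.
Next gap: 14 days. November 30, 2014 + 14 days = December 14, 2014.
Next gap: 16 days. December 14, 2014 + 16 days = December 30, 2014.

November 30, 2014; December 14, 2014; December 30, 2014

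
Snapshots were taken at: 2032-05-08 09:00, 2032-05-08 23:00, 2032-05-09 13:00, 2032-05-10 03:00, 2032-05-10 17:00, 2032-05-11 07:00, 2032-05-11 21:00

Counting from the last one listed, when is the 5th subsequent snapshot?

2032-05-14 19:00

Spacing: 14, 14, 14, 14, 14, 14 h — constant 14 h.
2032-05-11 21:00 + 14 h = 2032-05-12 11:00.
2032-05-12 11:00 + 14 h = 2032-05-13 01:00.
2032-05-13 01:00 + 14 h = 2032-05-13 15:00.
2032-05-13 15:00 + 14 h = 2032-05-14 05:00.
2032-05-14 05:00 + 14 h = 2032-05-14 19:00.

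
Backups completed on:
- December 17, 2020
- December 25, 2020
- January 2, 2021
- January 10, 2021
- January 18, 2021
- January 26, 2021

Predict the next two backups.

Every event comes 8 days after the last (8, 8, 8, 8, 8).
January 26, 2021 + 8 days = February 3, 2021.
February 3, 2021 + 8 days = February 11, 2021.

February 3, 2021; February 11, 2021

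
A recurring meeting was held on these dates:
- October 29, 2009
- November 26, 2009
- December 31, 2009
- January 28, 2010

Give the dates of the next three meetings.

February 25, 2010; March 25, 2010; April 29, 2010

All Thursdays; the gaps (28, 35, 28) vary with month length.
This is the last Thursday of each month.
February 2010 ends with Thursday February 25, 2010.
Last Thursday of March 2010: March 25, 2010.
Last Thursday of April 2010: April 29, 2010.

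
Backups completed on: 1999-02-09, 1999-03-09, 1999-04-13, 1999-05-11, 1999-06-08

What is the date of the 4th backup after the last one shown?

1999-10-12

All dates are Tuesdays, 28, 35, 28, 28 days apart.
Specifically, the 2nd Tuesday of each month.
July 1999 — 2nd Tuesday is 1999-07-13.
August 1999 — 2nd Tuesday is 1999-08-10.
September 1999 — 2nd Tuesday is 1999-09-14.
October 1999 — 2nd Tuesday is 1999-10-12.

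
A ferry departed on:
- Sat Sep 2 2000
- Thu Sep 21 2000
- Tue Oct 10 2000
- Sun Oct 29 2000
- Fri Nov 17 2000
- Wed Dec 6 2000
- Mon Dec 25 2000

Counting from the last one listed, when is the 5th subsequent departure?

The spacing is 19, 19, 19, 19, 19, 19 days — always 19 days.
Mon Dec 25 2000 + 19 days = Sat Jan 13 2001.
Sat Jan 13 2001 + 19 days = Thu Feb 1 2001.
Thu Feb 1 2001 + 19 days = Tue Feb 20 2001.
Tue Feb 20 2001 + 19 days = Sun Mar 11 2001.
Sun Mar 11 2001 + 19 days = Fri Mar 30 2001.

Fri Mar 30 2001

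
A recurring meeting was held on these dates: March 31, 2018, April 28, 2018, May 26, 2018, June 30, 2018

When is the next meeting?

Every date is a Saturday; gaps 28, 28, 35 days.
Each is the last Saturday of its month (at least one falls on the 29th or later, ruling out '4th Saturday').
Last Saturday of July 2018: July 28, 2018.

July 28, 2018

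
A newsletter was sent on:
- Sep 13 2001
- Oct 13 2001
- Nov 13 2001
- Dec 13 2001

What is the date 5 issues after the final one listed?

The day-of-month is always 13 (30, 31, 30 days between events).
So this recurs on the 13th of each month.
Next: January 2002 → Jan 13 2002.
Next: February 2002 → Feb 13 2002.
Next: March 2002 → Mar 13 2002.
Next: April 2002 → Apr 13 2002.
Next: May 2002 → May 13 2002.

May 13 2002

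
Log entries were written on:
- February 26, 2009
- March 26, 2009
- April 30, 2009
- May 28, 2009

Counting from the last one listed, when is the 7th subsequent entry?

December 31, 2009

Every date is a Thursday; gaps 28, 35, 28 days.
Each is the last Thursday of its month (at least one falls on the 29th or later, ruling out '4th Thursday').
Last Thursday of June 2009: June 25, 2009.
Last Thursday of July 2009: July 30, 2009.
Last Thursday of August 2009: August 27, 2009.
September 2009 ends with Thursday September 24, 2009.
Last Thursday of October 2009: October 29, 2009.
Last Thursday of November 2009: November 26, 2009.
December 2009 ends with Thursday December 31, 2009.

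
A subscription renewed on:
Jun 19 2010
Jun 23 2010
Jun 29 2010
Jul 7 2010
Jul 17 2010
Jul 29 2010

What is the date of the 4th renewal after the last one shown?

Oct 5 2010

Intervals are 4, 6, 8, 10, 12 days — an arithmetic progression with common difference 2.
Next gap: 14 days. Jul 29 2010 + 14 days = Aug 12 2010.
Next gap: 16 days. Aug 12 2010 + 16 days = Aug 28 2010.
Next gap: 18 days. Aug 28 2010 + 18 days = Sep 15 2010.
Next gap: 20 days. Sep 15 2010 + 20 days = Oct 5 2010.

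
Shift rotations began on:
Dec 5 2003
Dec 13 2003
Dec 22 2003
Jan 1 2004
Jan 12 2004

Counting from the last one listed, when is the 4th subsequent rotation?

Intervals are 8, 9, 10, 11 days — an arithmetic progression with common difference 1.
Next gap: 12 days. Jan 12 2004 + 12 days = Jan 24 2004.
Next gap: 13 days. Jan 24 2004 + 13 days = Feb 6 2004.
Next gap: 14 days. Feb 6 2004 + 14 days = Feb 20 2004.
Next gap: 15 days. Feb 20 2004 + 15 days = Mar 6 2004.

Mar 6 2004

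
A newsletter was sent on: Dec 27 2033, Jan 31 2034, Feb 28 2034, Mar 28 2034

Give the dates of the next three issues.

Apr 25 2034, May 30 2034, Jun 27 2034

All Tuesdays; the gaps (35, 28, 28) vary with month length.
This is the last Tuesday of each month.
Last Tuesday of April 2034: Apr 25 2034.
Last Tuesday of May 2034: May 30 2034.
June 2034 ends with Tuesday Jun 27 2034.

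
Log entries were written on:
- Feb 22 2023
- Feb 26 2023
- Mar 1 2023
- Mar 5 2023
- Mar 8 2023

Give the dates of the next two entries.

Mar 12 2023, Mar 15 2023

Every event lands on a Wednesday or Sunday (gaps cycle 4, 3, 4, 3).
So the schedule is: every Wednesday and Sunday.
The following Sunday is Mar 12 2023.
The following Wednesday is Mar 15 2023.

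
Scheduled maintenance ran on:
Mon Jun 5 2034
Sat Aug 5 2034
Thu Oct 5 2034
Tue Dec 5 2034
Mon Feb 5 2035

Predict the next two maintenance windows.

Each date is the 5th; the gaps (61, 61, 61, 62) track the month lengths.
The rule is the 5th of every 2 months.
Next: April 2035 → Thu Apr 5 2035.
Next: June 2035 → Tue Jun 5 2035.

Thu Apr 5 2035, Tue Jun 5 2035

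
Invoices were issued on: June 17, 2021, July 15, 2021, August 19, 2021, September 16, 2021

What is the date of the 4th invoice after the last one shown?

January 20, 2022

Gaps: 28, 35, 28 days — a mix of 28 and 35. Every date is a Thursday.
Each is the 3rd Thursday of its month.
October 2021 — 3rd Thursday is October 21, 2021.
3rd Thursday of November 2021: November 18, 2021.
December 2021 — 3rd Thursday is December 16, 2021.
3rd Thursday of January 2022: January 20, 2022.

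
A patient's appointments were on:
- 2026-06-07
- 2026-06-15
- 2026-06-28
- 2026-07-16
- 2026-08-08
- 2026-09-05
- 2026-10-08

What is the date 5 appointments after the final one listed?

2027-06-05

Gaps: 8, 13, 18, 23, 28, 33 days — each gap is 5 larger than the previous one.
Next gap: 38 days. 2026-10-08 + 38 days = 2026-11-15.
Next gap: 43 days. 2026-11-15 + 43 days = 2026-12-28.
Next gap: 48 days. 2026-12-28 + 48 days = 2027-02-14.
Next gap: 53 days. 2027-02-14 + 53 days = 2027-04-08.
Next gap: 58 days. 2027-04-08 + 58 days = 2027-06-05.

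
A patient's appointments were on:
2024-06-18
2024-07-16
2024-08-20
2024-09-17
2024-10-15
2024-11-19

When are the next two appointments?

2024-12-17, 2025-01-21

Gaps: 28, 35, 28, 28, 35 days — a mix of 28 and 35. Every date is a Tuesday.
Each is the 3rd Tuesday of its month.
December 2024 — 3rd Tuesday is 2024-12-17.
January 2025 — 3rd Tuesday is 2025-01-21.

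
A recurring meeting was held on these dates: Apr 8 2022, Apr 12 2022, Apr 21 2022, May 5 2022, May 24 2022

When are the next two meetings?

Jun 17 2022, Jul 16 2022

The spacing grows by 5 each time: 4, 9, 14, 19 days.
Next gap: 24 days. May 24 2022 + 24 days = Jun 17 2022.
Next gap: 29 days. Jun 17 2022 + 29 days = Jul 16 2022.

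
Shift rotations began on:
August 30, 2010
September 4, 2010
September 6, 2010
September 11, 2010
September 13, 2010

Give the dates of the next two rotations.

September 18, 2010; September 20, 2010

Gaps: 5, 2, 5, 2 days — not constant, but cyclic with period 2.
The events fall on every Monday and Saturday.
The following Saturday is September 18, 2010.
Next Monday: September 20, 2010.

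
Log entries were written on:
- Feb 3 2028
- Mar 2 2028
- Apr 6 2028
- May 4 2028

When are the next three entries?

Jun 1 2028, Jul 6 2028, Aug 3 2028

All dates are Thursdays, 28, 35, 28 days apart.
Specifically, the 1st Thursday of each month.
June 2028 — 1st Thursday is Jun 1 2028.
July 2028 — 1st Thursday is Jul 6 2028.
1st Thursday of August 2028: Aug 3 2028.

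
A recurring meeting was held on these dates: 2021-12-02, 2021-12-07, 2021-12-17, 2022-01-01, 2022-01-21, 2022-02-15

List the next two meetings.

2022-03-17, 2022-04-21

The spacing grows by 5 each time: 5, 10, 15, 20, 25 days.
Next gap: 30 days. 2022-02-15 + 30 days = 2022-03-17.
Next gap: 35 days. 2022-03-17 + 35 days = 2022-04-21.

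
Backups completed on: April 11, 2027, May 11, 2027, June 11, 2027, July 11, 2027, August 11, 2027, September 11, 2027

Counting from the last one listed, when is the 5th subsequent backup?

Gaps: 30, 31, 30, 31, 31 days — not constant. Every event is on the 11th of the month.
Pattern: the 11th of each month.
Next: October 2027 → October 11, 2027.
Next: November 2027 → November 11, 2027.
December 2027: December 11, 2027.
Next: January 2028 → January 11, 2028.
Next: February 2028 → February 11, 2028.

February 11, 2028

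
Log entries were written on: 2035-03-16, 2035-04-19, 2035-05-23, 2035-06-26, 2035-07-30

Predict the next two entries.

The spacing is 34, 34, 34, 34 days — always 34 days.
2035-07-30 + 34 days = 2035-09-02.
2035-09-02 + 34 days = 2035-10-06.

2035-09-02, 2035-10-06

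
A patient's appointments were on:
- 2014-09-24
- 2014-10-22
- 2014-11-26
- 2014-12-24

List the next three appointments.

All dates are Wednesdays, 28, 35, 28 days apart.
Specifically, the 4th Wednesday of each month.
4th Wednesday of January 2015: 2015-01-28.
February 2015 — 4th Wednesday is 2015-02-25.
4th Wednesday of March 2015: 2015-03-25.

2015-01-28, 2015-02-25, 2015-03-25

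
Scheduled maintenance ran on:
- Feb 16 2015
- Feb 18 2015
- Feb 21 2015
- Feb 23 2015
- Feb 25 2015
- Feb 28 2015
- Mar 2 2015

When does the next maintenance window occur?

Gaps: 2, 3, 2, 2, 3, 2 days — not constant, but cyclic with period 3.
The events fall on every Monday, Wednesday and Saturday.
Next Wednesday: Mar 4 2015.

Mar 4 2015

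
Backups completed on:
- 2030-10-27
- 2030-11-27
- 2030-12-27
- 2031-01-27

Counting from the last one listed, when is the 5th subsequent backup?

2031-06-27

The day-of-month is always 27 (31, 30, 31 days between events).
So this recurs on the 27th of each month.
Next: February 2031 → 2031-02-27.
Next: March 2031 → 2031-03-27.
April 2031: 2031-04-27.
May 2031: 2031-05-27.
Next: June 2031 → 2031-06-27.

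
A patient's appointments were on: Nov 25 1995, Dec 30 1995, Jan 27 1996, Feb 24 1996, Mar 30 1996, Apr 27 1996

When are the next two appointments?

May 25 1996, Jun 29 1996

Every date is a Saturday; gaps 35, 28, 28, 35, 28 days.
Each is the last Saturday of its month (at least one falls on the 29th or later, ruling out '4th Saturday').
Last Saturday of May 1996: May 25 1996.
June 1996 ends with Saturday Jun 29 1996.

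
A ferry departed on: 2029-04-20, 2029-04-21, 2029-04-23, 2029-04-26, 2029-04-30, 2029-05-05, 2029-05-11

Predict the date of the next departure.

Gaps: 1, 2, 3, 4, 5, 6 days — each gap is 1 larger than the previous one.
Next gap: 7 days. 2029-05-11 + 7 days = 2029-05-18.

2029-05-18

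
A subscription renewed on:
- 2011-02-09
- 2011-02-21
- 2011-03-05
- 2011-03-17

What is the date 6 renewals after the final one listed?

2011-05-28

The spacing is 12, 12, 12 days — always 12 days.
2011-03-17 + 12 days = 2011-03-29.
2011-03-29 + 12 days = 2011-04-10.
2011-04-10 + 12 days = 2011-04-22.
2011-04-22 + 12 days = 2011-05-04.
2011-05-04 + 12 days = 2011-05-16.
2011-05-16 + 12 days = 2011-05-28.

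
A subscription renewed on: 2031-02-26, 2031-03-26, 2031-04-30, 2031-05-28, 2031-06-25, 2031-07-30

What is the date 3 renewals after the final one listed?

These are Wednesdays with 28, 35, 28, 28, 35-day gaps.
Each is the final Wednesday of its month — 2031-04-30 is past the 28th, so '4th Wednesday' doesn't fit.
Last Wednesday of August 2031: 2031-08-27.
Last Wednesday of September 2031: 2031-09-24.
October 2031 ends with Wednesday 2031-10-29.

2031-10-29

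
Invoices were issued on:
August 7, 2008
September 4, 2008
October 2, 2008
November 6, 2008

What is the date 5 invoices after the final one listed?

April 2, 2009

Gaps: 28, 28, 35 days — a mix of 28 and 35. Every date is a Thursday.
Each is the 1st Thursday of its month.
1st Thursday of December 2008: December 4, 2008.
1st Thursday of January 2009: January 1, 2009.
February 2009 — 1st Thursday is February 5, 2009.
March 2009 — 1st Thursday is March 5, 2009.
1st Thursday of April 2009: April 2, 2009.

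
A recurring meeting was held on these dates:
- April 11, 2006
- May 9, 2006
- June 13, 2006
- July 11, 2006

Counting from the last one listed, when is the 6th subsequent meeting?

Gaps: 28, 35, 28 days — a mix of 28 and 35. Every date is a Tuesday.
Each is the 2nd Tuesday of its month.
2nd Tuesday of August 2006: August 8, 2006.
2nd Tuesday of September 2006: September 12, 2006.
2nd Tuesday of October 2006: October 10, 2006.
2nd Tuesday of November 2006: November 14, 2006.
December 2006 — 2nd Tuesday is December 12, 2006.
January 2007 — 2nd Tuesday is January 9, 2007.

January 9, 2007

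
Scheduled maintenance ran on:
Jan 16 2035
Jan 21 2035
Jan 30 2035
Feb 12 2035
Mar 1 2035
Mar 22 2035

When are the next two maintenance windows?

Apr 16 2035, May 15 2035

Gaps: 5, 9, 13, 17, 21 days — each gap is 4 larger than the previous one.
Next gap: 25 days. Mar 22 2035 + 25 days = Apr 16 2035.
Next gap: 29 days. Apr 16 2035 + 29 days = May 15 2035.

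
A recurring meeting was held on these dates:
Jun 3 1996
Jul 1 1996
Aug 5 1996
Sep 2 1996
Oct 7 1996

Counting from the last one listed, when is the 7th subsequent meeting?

May 5 1997

All dates are Mondays, 28, 35, 28, 35 days apart.
Specifically, the 1st Monday of each month.
November 1996 — 1st Monday is Nov 4 1996.
December 1996 — 1st Monday is Dec 2 1996.
1st Monday of January 1997: Jan 6 1997.
February 1997 — 1st Monday is Feb 3 1997.
March 1997 — 1st Monday is Mar 3 1997.
1st Monday of April 1997: Apr 7 1997.
May 1997 — 1st Monday is May 5 1997.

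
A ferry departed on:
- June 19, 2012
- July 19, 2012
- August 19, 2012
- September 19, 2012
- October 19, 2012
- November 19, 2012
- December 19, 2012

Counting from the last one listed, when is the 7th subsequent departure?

July 19, 2013

Each date is the 19th; the gaps (30, 31, 31, 30, 31, 30) track the month lengths.
The rule is the 19th of each month.
Next: January 2013 → January 19, 2013.
Next: February 2013 → February 19, 2013.
Next: March 2013 → March 19, 2013.
Next: April 2013 → April 19, 2013.
Next: May 2013 → May 19, 2013.
June 2013: June 19, 2013.
July 2013: July 19, 2013.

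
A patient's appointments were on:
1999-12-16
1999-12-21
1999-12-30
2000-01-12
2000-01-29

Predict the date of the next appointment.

2000-02-19

Gaps: 5, 9, 13, 17 days — each gap is 4 larger than the previous one.
Next gap: 21 days. 2000-01-29 + 21 days = 2000-02-19.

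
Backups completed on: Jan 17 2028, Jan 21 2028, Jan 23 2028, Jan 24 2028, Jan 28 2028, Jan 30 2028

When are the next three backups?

Gaps: 4, 2, 1, 4, 2 days — not constant, but cyclic with period 3.
The events fall on every Monday, Friday and Sunday.
The following Monday is Jan 31 2028.
The following Friday is Feb 4 2028.
The following Sunday is Feb 6 2028.

Jan 31 2028, Feb 4 2028, Feb 6 2028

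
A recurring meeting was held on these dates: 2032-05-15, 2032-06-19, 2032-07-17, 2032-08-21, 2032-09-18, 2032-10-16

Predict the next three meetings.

2032-11-20, 2032-12-18, 2033-01-15

All dates are Saturdays, 35, 28, 35, 28, 28 days apart.
Specifically, the 3rd Saturday of each month.
3rd Saturday of November 2032: 2032-11-20.
3rd Saturday of December 2032: 2032-12-18.
3rd Saturday of January 2033: 2033-01-15.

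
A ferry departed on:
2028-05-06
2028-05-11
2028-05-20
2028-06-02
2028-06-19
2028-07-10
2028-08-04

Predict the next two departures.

2028-09-02, 2028-10-05

Intervals are 5, 9, 13, 17, 21, 25 days — an arithmetic progression with common difference 4.
Next gap: 29 days. 2028-08-04 + 29 days = 2028-09-02.
Next gap: 33 days. 2028-09-02 + 33 days = 2028-10-05.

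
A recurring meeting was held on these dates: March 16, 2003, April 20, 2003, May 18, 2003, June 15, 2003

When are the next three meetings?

July 20, 2003; August 17, 2003; September 21, 2003

All dates are Sundays, 35, 28, 28 days apart.
Specifically, the 3rd Sunday of each month.
3rd Sunday of July 2003: July 20, 2003.
August 2003 — 3rd Sunday is August 17, 2003.
September 2003 — 3rd Sunday is September 21, 2003.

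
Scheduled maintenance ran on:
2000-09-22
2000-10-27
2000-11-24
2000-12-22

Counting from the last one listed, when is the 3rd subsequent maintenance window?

2001-03-23

Gaps: 35, 28, 28 days — a mix of 28 and 35. Every date is a Friday.
Each is the 4th Friday of its month.
4th Friday of January 2001: 2001-01-26.
4th Friday of February 2001: 2001-02-23.
March 2001 — 4th Friday is 2001-03-23.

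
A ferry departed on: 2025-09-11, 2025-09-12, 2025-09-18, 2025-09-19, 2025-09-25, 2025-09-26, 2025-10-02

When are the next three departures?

2025-10-03, 2025-10-09, 2025-10-10

Every event lands on a Thursday or Friday (gaps cycle 1, 6, 1, 6, 1, 6).
So the schedule is: every Thursday and Friday.
Next Friday: 2025-10-03.
Next Thursday: 2025-10-09.
The following Friday is 2025-10-10.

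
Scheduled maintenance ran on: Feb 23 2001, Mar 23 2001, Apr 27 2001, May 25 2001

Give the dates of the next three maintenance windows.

Jun 22 2001, Jul 27 2001, Aug 24 2001

These are Fridays at 28- or 35-day spacing (28, 35, 28).
The pattern: 4th Friday of the month.
4th Friday of June 2001: Jun 22 2001.
4th Friday of July 2001: Jul 27 2001.
August 2001 — 4th Friday is Aug 24 2001.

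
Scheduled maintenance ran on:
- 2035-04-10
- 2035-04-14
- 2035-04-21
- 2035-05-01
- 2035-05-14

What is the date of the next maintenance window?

The spacing grows by 3 each time: 4, 7, 10, 13 days.
Next gap: 16 days. 2035-05-14 + 16 days = 2035-05-30.

2035-05-30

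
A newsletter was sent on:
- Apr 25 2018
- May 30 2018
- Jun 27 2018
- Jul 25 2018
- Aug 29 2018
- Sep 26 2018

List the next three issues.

Every date is a Wednesday; gaps 35, 28, 28, 35, 28 days.
Each is the last Wednesday of its month (at least one falls on the 29th or later, ruling out '4th Wednesday').
October 2018 ends with Wednesday Oct 31 2018.
November 2018 ends with Wednesday Nov 28 2018.
Last Wednesday of December 2018: Dec 26 2018.

Oct 31 2018, Nov 28 2018, Dec 26 2018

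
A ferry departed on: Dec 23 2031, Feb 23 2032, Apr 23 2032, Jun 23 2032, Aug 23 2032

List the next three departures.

Oct 23 2032, Dec 23 2032, Feb 23 2033

Gaps: 62, 60, 61, 61 days — not constant. Every event is on the 23rd of the month.
Pattern: the 23rd of every 2 months.
Next: October 2032 → Oct 23 2032.
Next: December 2032 → Dec 23 2032.
Next: February 2033 → Feb 23 2033.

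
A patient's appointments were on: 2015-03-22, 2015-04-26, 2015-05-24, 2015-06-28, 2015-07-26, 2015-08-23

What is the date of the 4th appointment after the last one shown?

Gaps: 35, 28, 35, 28, 28 days — a mix of 28 and 35. Every date is a Sunday.
Each is the 4th Sunday of its month.
4th Sunday of September 2015: 2015-09-27.
October 2015 — 4th Sunday is 2015-10-25.
4th Sunday of November 2015: 2015-11-22.
December 2015 — 4th Sunday is 2015-12-27.

2015-12-27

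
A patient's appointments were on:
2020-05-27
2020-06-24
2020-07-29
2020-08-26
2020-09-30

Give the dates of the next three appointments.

2020-10-28, 2020-11-25, 2020-12-30

Every date is a Wednesday; gaps 28, 35, 28, 35 days.
Each is the last Wednesday of its month (at least one falls on the 29th or later, ruling out '4th Wednesday').
Last Wednesday of October 2020: 2020-10-28.
November 2020 ends with Wednesday 2020-11-25.
December 2020 ends with Wednesday 2020-12-30.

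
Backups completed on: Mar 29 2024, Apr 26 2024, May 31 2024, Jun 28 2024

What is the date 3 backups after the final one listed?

Sep 27 2024

These are Fridays with 28, 35, 28-day gaps.
Each is the final Friday of its month — Mar 29 2024 is past the 28th, so '4th Friday' doesn't fit.
July 2024 ends with Friday Jul 26 2024.
Last Friday of August 2024: Aug 30 2024.
Last Friday of September 2024: Sep 27 2024.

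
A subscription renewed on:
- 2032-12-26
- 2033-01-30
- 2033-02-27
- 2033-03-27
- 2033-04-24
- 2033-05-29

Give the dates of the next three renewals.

2033-06-26, 2033-07-31, 2033-08-28

Every date is a Sunday; gaps 35, 28, 28, 28, 35 days.
Each is the last Sunday of its month (at least one falls on the 29th or later, ruling out '4th Sunday').
June 2033 ends with Sunday 2033-06-26.
July 2033 ends with Sunday 2033-07-31.
August 2033 ends with Sunday 2033-08-28.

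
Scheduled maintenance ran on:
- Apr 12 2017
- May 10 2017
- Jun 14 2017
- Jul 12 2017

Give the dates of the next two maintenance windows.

Gaps: 28, 35, 28 days — a mix of 28 and 35. Every date is a Wednesday.
Each is the 2nd Wednesday of its month.
2nd Wednesday of August 2017: Aug 9 2017.
2nd Wednesday of September 2017: Sep 13 2017.

Aug 9 2017, Sep 13 2017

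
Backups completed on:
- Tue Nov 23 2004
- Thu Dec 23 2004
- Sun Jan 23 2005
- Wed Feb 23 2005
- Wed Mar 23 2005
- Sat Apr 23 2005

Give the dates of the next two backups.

Mon May 23 2005, Thu Jun 23 2005

Gaps: 30, 31, 31, 28, 31 days — not constant. Every event is on the 23rd of the month.
Pattern: the 23rd of each month.
May 2005: Mon May 23 2005.
Next: June 2005 → Thu Jun 23 2005.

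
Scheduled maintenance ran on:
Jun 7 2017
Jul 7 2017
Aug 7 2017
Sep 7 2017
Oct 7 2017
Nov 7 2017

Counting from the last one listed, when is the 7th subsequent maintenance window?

Jun 7 2018

The day-of-month is always 7 (30, 31, 31, 30, 31 days between events).
So this recurs on the 7th of each month.
Next: December 2017 → Dec 7 2017.
Next: January 2018 → Jan 7 2018.
Next: February 2018 → Feb 7 2018.
Next: March 2018 → Mar 7 2018.
April 2018: Apr 7 2018.
Next: May 2018 → May 7 2018.
June 2018: Jun 7 2018.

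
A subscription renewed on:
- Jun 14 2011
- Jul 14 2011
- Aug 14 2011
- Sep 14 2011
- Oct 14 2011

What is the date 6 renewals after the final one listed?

Each date is the 14th; the gaps (30, 31, 31, 30) track the month lengths.
The rule is the 14th of each month.
November 2011: Nov 14 2011.
December 2011: Dec 14 2011.
January 2012: Jan 14 2012.
Next: February 2012 → Feb 14 2012.
March 2012: Mar 14 2012.
April 2012: Apr 14 2012.

Apr 14 2012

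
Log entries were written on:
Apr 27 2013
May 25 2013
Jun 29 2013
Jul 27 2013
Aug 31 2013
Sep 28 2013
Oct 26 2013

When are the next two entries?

Nov 30 2013, Dec 28 2013

These are Saturdays with 28, 35, 28, 35, 28, 28-day gaps.
Each is the final Saturday of its month — Jun 29 2013 is past the 28th, so '4th Saturday' doesn't fit.
Last Saturday of November 2013: Nov 30 2013.
Last Saturday of December 2013: Dec 28 2013.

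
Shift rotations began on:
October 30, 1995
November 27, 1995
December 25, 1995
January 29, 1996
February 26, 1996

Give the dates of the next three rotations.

All Mondays; the gaps (28, 28, 35, 28) vary with month length.
This is the last Monday of each month.
March 1996 ends with Monday March 25, 1996.
April 1996 ends with Monday April 29, 1996.
Last Monday of May 1996: May 27, 1996.

March 25, 1996; April 29, 1996; May 27, 1996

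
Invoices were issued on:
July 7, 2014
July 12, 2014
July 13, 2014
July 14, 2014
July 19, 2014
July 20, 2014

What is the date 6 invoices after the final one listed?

August 3, 2014

Every event lands on a Monday or Saturday or Sunday (gaps cycle 5, 1, 1, 5, 1).
So the schedule is: every Monday, Saturday and Sunday.
The following Monday is July 21, 2014.
Next Saturday: July 26, 2014.
The following Sunday is July 27, 2014.
Next Monday: July 28, 2014.
The following Saturday is August 2, 2014.
Next Sunday: August 3, 2014.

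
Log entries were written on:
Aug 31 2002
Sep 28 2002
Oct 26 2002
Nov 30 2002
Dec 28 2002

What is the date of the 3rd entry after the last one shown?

These are Saturdays with 28, 28, 35, 28-day gaps.
Each is the final Saturday of its month — Aug 31 2002 is past the 28th, so '4th Saturday' doesn't fit.
January 2003 ends with Saturday Jan 25 2003.
February 2003 ends with Saturday Feb 22 2003.
March 2003 ends with Saturday Mar 29 2003.

Mar 29 2003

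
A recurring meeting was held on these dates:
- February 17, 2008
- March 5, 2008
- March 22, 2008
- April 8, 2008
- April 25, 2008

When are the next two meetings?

Every event comes 17 days after the last (17, 17, 17, 17).
April 25, 2008 + 17 days = May 12, 2008.
May 12, 2008 + 17 days = May 29, 2008.

May 12, 2008; May 29, 2008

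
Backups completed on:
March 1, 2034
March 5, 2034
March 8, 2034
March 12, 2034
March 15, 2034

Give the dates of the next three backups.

March 19, 2034; March 22, 2034; March 26, 2034

Gaps: 4, 3, 4, 3 days — not constant, but cyclic with period 2.
The events fall on every Wednesday and Sunday.
The following Sunday is March 19, 2034.
The following Wednesday is March 22, 2034.
Next Sunday: March 26, 2034.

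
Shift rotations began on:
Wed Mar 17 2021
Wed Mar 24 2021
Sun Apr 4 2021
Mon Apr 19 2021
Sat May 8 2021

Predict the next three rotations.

Mon May 31 2021, Sun Jun 27 2021, Wed Jul 28 2021

Intervals are 7, 11, 15, 19 days — an arithmetic progression with common difference 4.
Next gap: 23 days. Sat May 8 2021 + 23 days = Mon May 31 2021.
Next gap: 27 days. Mon May 31 2021 + 27 days = Sun Jun 27 2021.
Next gap: 31 days. Sun Jun 27 2021 + 31 days = Wed Jul 28 2021.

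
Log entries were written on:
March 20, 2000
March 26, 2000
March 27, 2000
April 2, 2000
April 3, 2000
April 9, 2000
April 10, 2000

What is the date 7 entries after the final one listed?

Every event lands on a Monday or Sunday (gaps cycle 6, 1, 6, 1, 6, 1).
So the schedule is: every Monday and Sunday.
Next Sunday: April 16, 2000.
The following Monday is April 17, 2000.
The following Sunday is April 23, 2000.
Next Monday: April 24, 2000.
The following Sunday is April 30, 2000.
Next Monday: May 1, 2000.
The following Sunday is May 7, 2000.

May 7, 2000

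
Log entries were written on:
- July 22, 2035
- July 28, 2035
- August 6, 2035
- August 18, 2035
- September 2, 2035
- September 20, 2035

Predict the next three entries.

Gaps: 6, 9, 12, 15, 18 days — each gap is 3 larger than the previous one.
Next gap: 21 days. September 20, 2035 + 21 days = October 11, 2035.
Next gap: 24 days. October 11, 2035 + 24 days = November 4, 2035.
Next gap: 27 days. November 4, 2035 + 27 days = December 1, 2035.

October 11, 2035; November 4, 2035; December 1, 2035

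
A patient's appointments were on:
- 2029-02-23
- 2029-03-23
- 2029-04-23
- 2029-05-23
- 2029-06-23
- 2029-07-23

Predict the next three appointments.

The day-of-month is always 23 (28, 31, 30, 31, 30 days between events).
So this recurs on the 23rd of each month.
August 2029: 2029-08-23.
September 2029: 2029-09-23.
Next: October 2029 → 2029-10-23.

2029-08-23, 2029-09-23, 2029-10-23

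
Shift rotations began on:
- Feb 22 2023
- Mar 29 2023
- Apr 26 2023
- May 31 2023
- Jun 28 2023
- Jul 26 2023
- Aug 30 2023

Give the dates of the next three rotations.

These are Wednesdays with 35, 28, 35, 28, 28, 35-day gaps.
Each is the final Wednesday of its month — Mar 29 2023 is past the 28th, so '4th Wednesday' doesn't fit.
September 2023 ends with Wednesday Sep 27 2023.
Last Wednesday of October 2023: Oct 25 2023.
Last Wednesday of November 2023: Nov 29 2023.

Sep 27 2023, Oct 25 2023, Nov 29 2023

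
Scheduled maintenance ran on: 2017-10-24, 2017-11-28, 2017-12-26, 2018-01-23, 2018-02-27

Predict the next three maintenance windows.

Gaps: 35, 28, 28, 35 days — a mix of 28 and 35. Every date is a Tuesday.
Each is the 4th Tuesday of its month.
4th Tuesday of March 2018: 2018-03-27.
April 2018 — 4th Tuesday is 2018-04-24.
May 2018 — 4th Tuesday is 2018-05-22.

2018-03-27, 2018-04-24, 2018-05-22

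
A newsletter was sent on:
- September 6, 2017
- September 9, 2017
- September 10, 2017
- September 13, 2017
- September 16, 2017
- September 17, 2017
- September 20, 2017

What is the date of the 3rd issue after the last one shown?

Gaps: 3, 1, 3, 3, 1, 3 days — not constant, but cyclic with period 3.
The events fall on every Wednesday, Saturday and Sunday.
Next Saturday: September 23, 2017.
Next Sunday: September 24, 2017.
The following Wednesday is September 27, 2017.

September 27, 2017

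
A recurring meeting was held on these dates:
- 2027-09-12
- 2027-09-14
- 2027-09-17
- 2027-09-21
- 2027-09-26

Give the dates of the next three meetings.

The spacing grows by 1 each time: 2, 3, 4, 5 days.
Next gap: 6 days. 2027-09-26 + 6 days = 2027-10-02.
Next gap: 7 days. 2027-10-02 + 7 days = 2027-10-09.
Next gap: 8 days. 2027-10-09 + 8 days = 2027-10-17.

2027-10-02, 2027-10-09, 2027-10-17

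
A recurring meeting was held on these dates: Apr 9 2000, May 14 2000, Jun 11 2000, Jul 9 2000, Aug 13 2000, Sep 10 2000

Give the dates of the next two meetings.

Oct 8 2000, Nov 12 2000

Gaps: 35, 28, 28, 35, 28 days — a mix of 28 and 35. Every date is a Sunday.
Each is the 2nd Sunday of its month.
October 2000 — 2nd Sunday is Oct 8 2000.
November 2000 — 2nd Sunday is Nov 12 2000.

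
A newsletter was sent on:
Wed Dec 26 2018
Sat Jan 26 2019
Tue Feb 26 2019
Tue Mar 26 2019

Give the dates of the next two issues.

Fri Apr 26 2019, Sun May 26 2019

Gaps: 31, 31, 28 days — not constant. Every event is on the 26th of the month.
Pattern: the 26th of each month.
Next: April 2019 → Fri Apr 26 2019.
May 2019: Sun May 26 2019.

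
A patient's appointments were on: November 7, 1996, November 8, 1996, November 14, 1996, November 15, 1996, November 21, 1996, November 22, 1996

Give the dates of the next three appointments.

Every event lands on a Thursday or Friday (gaps cycle 1, 6, 1, 6, 1).
So the schedule is: every Thursday and Friday.
Next Thursday: November 28, 1996.
Next Friday: November 29, 1996.
Next Thursday: December 5, 1996.

November 28, 1996; November 29, 1996; December 5, 1996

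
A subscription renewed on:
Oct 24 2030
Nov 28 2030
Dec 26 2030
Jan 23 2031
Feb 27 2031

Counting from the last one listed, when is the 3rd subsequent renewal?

May 22 2031

Gaps: 35, 28, 28, 35 days — a mix of 28 and 35. Every date is a Thursday.
Each is the 4th Thursday of its month.
4th Thursday of March 2031: Mar 27 2031.
April 2031 — 4th Thursday is Apr 24 2031.
May 2031 — 4th Thursday is May 22 2031.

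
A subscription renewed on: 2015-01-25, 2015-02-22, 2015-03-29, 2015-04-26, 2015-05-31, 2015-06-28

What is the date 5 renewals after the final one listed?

2015-11-29

These are Sundays with 28, 35, 28, 35, 28-day gaps.
Each is the final Sunday of its month — 2015-03-29 is past the 28th, so '4th Sunday' doesn't fit.
Last Sunday of July 2015: 2015-07-26.
August 2015 ends with Sunday 2015-08-30.
September 2015 ends with Sunday 2015-09-27.
October 2015 ends with Sunday 2015-10-25.
Last Sunday of November 2015: 2015-11-29.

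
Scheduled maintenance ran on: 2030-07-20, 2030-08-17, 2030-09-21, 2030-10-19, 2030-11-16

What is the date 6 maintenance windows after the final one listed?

All dates are Saturdays, 28, 35, 28, 28 days apart.
Specifically, the 3rd Saturday of each month.
December 2030 — 3rd Saturday is 2030-12-21.
3rd Saturday of January 2031: 2031-01-18.
February 2031 — 3rd Saturday is 2031-02-15.
3rd Saturday of March 2031: 2031-03-15.
April 2031 — 3rd Saturday is 2031-04-19.
May 2031 — 3rd Saturday is 2031-05-17.

2031-05-17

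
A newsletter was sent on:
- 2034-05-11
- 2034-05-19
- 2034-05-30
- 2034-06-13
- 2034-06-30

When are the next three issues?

The spacing grows by 3 each time: 8, 11, 14, 17 days.
Next gap: 20 days. 2034-06-30 + 20 days = 2034-07-20.
Next gap: 23 days. 2034-07-20 + 23 days = 2034-08-12.
Next gap: 26 days. 2034-08-12 + 26 days = 2034-09-07.

2034-07-20, 2034-08-12, 2034-09-07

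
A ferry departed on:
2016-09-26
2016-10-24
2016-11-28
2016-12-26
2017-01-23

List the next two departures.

These are Mondays at 28- or 35-day spacing (28, 35, 28, 28).
The pattern: 4th Monday of the month.
February 2017 — 4th Monday is 2017-02-27.
March 2017 — 4th Monday is 2017-03-27.

2017-02-27, 2017-03-27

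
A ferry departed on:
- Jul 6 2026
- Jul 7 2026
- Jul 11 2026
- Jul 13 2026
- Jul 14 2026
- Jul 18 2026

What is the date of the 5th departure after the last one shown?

Jul 28 2026

Gaps: 1, 4, 2, 1, 4 days — not constant, but cyclic with period 3.
The events fall on every Monday, Tuesday and Saturday.
The following Monday is Jul 20 2026.
The following Tuesday is Jul 21 2026.
Next Saturday: Jul 25 2026.
The following Monday is Jul 27 2026.
The following Tuesday is Jul 28 2026.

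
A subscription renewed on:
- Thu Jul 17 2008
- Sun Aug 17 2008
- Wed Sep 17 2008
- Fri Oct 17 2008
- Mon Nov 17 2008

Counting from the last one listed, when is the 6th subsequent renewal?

Sun May 17 2009

Each date is the 17th; the gaps (31, 31, 30, 31) track the month lengths.
The rule is the 17th of each month.
December 2008: Wed Dec 17 2008.
January 2009: Sat Jan 17 2009.
Next: February 2009 → Tue Feb 17 2009.
Next: March 2009 → Tue Mar 17 2009.
Next: April 2009 → Fri Apr 17 2009.
May 2009: Sun May 17 2009.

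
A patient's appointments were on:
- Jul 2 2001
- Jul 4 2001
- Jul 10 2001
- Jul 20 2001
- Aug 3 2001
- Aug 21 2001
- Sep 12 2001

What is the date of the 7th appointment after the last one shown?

Jun 5 2002

Intervals are 2, 6, 10, 14, 18, 22 days — an arithmetic progression with common difference 4.
Next gap: 26 days. Sep 12 2001 + 26 days = Oct 8 2001.
Next gap: 30 days. Oct 8 2001 + 30 days = Nov 7 2001.
Next gap: 34 days. Nov 7 2001 + 34 days = Dec 11 2001.
Next gap: 38 days. Dec 11 2001 + 38 days = Jan 18 2002.
Next gap: 42 days. Jan 18 2002 + 42 days = Mar 1 2002.
Next gap: 46 days. Mar 1 2002 + 46 days = Apr 16 2002.
Next gap: 50 days. Apr 16 2002 + 50 days = Jun 5 2002.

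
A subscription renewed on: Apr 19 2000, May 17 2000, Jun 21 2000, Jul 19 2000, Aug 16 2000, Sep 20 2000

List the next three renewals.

All dates are Wednesdays, 28, 35, 28, 28, 35 days apart.
Specifically, the 3rd Wednesday of each month.
3rd Wednesday of October 2000: Oct 18 2000.
3rd Wednesday of November 2000: Nov 15 2000.
December 2000 — 3rd Wednesday is Dec 20 2000.

Oct 18 2000, Nov 15 2000, Dec 20 2000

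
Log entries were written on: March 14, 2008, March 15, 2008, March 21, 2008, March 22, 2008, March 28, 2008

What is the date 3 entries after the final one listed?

The gap pattern 1, 6, 1, 6 repeats every 2 events.
These are the Fridays and Saturdays of each week.
The following Saturday is March 29, 2008.
Next Friday: April 4, 2008.
Next Saturday: April 5, 2008.

April 5, 2008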